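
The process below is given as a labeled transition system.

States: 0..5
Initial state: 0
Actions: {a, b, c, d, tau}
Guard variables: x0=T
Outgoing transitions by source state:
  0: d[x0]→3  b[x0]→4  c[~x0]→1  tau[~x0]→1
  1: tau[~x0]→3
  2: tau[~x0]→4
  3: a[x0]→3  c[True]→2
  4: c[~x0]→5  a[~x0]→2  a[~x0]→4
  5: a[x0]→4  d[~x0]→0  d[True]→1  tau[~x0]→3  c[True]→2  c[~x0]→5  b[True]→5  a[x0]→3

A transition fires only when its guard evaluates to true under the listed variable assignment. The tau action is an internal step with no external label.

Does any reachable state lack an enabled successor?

Reach set: {0,2,3,4}
  0: b→4  d→3  [2 exit(s)]
  2: ∅  [STUCK]
  3: a→3  c→2  [2 exit(s)]
  4: ∅  [STUCK]
trace reaching 2: d·c

Answer: DEADLOCK at state 2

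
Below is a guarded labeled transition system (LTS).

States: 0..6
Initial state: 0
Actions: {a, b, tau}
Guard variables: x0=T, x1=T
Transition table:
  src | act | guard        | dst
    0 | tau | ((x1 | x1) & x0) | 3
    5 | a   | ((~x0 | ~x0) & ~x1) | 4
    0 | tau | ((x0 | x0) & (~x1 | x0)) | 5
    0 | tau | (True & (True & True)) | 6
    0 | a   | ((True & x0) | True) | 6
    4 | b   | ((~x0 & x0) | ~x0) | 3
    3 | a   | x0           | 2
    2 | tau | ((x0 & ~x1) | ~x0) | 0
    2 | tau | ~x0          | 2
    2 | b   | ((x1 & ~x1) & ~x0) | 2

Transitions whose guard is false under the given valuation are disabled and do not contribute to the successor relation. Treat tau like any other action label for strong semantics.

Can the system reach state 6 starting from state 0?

Guard filter leaves 5 enabled edge(s).
depth 0: {0}
depth 1: {3,5,6}  now seen {0,3,5,6}
depth 2: {2}  now seen {0,2,3,5,6}
Reachable = {0,2,3,5,6}
Path to 6: tau

Answer: REACHABLE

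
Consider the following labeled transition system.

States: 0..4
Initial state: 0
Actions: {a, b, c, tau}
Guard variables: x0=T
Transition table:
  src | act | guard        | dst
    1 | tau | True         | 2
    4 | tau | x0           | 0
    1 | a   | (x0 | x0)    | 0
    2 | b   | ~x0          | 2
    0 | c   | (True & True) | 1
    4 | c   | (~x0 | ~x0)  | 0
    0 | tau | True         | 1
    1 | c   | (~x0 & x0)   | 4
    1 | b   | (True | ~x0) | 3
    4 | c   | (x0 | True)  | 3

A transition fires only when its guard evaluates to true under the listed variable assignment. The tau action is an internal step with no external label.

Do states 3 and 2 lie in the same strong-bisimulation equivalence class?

Refine partition for ~:
  round 0: {{0,1,2,3,4}}
  round 1: {{0,4},{1},{2,3}}
  round 2: {{0},{1},{2,3},{4}}
4 equivalence class(es) (converged in 3)
[3]={2,3}  [2]={2,3}

Answer: BISIMILAR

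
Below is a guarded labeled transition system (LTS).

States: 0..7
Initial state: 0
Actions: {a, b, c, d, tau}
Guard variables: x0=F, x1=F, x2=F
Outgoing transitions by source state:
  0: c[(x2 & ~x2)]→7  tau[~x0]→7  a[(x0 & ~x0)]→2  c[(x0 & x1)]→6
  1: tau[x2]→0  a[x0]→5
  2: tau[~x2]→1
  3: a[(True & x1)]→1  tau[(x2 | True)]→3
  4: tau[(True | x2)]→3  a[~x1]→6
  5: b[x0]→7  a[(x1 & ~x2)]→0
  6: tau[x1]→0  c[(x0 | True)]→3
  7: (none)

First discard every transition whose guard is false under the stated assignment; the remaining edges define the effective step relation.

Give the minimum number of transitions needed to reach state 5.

Layered search for 5:
  Layer 0: {0}
  Layer 1: {7}
5 never appears.

Answer: UNREACHABLE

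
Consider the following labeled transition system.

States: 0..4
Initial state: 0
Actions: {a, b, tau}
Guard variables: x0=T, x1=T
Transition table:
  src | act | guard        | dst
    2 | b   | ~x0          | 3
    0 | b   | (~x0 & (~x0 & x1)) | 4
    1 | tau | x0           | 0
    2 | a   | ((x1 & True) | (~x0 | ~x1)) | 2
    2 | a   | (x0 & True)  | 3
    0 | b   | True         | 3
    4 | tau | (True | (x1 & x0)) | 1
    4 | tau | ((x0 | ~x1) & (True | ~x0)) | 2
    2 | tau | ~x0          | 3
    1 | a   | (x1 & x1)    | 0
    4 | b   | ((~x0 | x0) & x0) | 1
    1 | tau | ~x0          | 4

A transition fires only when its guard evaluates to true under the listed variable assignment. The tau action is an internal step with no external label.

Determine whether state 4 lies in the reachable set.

After dropping false guards: 8 live edges.
L0 = {0}
L1 = {3}  cumulative {0,3}
Reach set: {0,3}

Answer: UNREACHABLE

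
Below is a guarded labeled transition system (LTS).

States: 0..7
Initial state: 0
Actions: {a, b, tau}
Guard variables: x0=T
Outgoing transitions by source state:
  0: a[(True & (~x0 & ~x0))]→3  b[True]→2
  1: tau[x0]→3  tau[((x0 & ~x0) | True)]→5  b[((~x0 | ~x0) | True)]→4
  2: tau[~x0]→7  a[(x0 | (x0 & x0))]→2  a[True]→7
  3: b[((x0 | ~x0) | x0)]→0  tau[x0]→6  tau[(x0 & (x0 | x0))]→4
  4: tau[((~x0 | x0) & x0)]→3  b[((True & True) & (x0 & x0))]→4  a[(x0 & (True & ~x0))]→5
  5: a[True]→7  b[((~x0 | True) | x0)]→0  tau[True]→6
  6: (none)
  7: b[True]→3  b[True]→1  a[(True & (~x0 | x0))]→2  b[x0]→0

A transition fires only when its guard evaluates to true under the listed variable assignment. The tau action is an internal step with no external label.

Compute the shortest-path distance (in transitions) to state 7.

Answer: 2

Analysis:
BFS to 7:
  depth 0: {0}
  depth 1: {2}
  depth 2: {7}
7 enters at depth 2; path b·a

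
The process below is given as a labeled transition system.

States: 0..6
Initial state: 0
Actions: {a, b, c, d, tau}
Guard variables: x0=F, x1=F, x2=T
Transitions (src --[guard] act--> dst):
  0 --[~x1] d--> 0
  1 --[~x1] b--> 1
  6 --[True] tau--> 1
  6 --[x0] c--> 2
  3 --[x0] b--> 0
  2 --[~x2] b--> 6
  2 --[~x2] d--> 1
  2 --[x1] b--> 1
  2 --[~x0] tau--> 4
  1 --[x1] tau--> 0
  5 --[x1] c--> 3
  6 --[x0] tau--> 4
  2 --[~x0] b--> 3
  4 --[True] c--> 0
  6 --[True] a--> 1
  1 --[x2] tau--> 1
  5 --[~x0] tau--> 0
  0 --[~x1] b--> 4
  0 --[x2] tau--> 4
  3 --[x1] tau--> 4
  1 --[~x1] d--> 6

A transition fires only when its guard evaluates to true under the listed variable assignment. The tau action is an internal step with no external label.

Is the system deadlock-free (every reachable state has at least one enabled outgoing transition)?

Reach set: {0,4}
  0: b→4  d→0  tau→4  [3 out]
  4: c→0  [1 out]

Answer: DEADLOCK-FREE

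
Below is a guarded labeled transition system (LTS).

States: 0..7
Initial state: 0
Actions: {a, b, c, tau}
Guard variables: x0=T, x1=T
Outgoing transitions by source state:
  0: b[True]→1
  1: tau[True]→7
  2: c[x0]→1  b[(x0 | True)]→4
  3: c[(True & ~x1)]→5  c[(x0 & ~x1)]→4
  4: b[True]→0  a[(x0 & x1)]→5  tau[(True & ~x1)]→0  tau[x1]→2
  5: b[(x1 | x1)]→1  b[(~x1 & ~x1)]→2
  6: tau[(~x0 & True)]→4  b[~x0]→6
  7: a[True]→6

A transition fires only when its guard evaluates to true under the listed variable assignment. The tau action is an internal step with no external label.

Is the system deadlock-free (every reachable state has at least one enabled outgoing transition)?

Reachable = {0,1,6,7}
  0: b→1  [1 out]
  1: tau→7  [1 out]
  6: ∅  [STUCK]
  7: a→6  [1 out]
Path to 6: b·tau·a

Answer: DEADLOCK at state 6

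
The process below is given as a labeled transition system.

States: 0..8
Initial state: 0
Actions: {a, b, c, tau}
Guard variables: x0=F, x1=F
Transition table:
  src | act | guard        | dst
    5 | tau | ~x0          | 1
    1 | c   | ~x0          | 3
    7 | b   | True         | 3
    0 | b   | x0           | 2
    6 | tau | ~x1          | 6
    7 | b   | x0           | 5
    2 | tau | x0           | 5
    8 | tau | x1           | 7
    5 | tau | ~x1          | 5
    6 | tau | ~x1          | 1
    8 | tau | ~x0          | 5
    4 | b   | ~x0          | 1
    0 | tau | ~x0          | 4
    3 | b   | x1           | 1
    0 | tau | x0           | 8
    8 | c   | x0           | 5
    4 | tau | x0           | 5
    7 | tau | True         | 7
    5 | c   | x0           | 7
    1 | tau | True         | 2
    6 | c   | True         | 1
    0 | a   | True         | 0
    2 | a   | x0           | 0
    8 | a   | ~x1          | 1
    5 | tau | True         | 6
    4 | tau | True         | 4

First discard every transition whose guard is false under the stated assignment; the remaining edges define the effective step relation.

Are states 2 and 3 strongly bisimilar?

Compute ~ classes (split until stable):
  P[0] = {{0,1,2,3,4,5,6,7,8}}
  P[1] = {{0,8},{1,6},{2,3},{4,7},{5}}
  P[2] = {{0},{1},{2,3},{4},{5},{6},{7},{8}}
stable after 3 split(s): 8 block(s)
2∈{2,3}, 3∈{2,3}

Answer: BISIMILAR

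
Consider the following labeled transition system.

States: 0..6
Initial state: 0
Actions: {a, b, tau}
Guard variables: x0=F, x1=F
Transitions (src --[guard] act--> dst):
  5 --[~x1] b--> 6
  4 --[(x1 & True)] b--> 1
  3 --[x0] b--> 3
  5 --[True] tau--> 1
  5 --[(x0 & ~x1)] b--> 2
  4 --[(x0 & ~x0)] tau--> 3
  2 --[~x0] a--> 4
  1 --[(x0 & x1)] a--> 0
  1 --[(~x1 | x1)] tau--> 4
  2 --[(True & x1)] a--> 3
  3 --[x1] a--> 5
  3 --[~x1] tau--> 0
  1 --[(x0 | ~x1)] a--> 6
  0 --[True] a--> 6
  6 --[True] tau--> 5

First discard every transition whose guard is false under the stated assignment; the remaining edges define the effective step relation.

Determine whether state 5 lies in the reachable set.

Answer: REACHABLE

Analysis:
Guard filter leaves 8 enabled edge(s).
L0 = {0}
L1 = {6}  total {0,6}
L2 = {5}  total {0,5,6}
L3 = {1}  total {0,1,5,6}
L4 = {4}  total {0,1,4,5,6}
Reach set: {0,1,4,5,6}
Path to 5: a·tau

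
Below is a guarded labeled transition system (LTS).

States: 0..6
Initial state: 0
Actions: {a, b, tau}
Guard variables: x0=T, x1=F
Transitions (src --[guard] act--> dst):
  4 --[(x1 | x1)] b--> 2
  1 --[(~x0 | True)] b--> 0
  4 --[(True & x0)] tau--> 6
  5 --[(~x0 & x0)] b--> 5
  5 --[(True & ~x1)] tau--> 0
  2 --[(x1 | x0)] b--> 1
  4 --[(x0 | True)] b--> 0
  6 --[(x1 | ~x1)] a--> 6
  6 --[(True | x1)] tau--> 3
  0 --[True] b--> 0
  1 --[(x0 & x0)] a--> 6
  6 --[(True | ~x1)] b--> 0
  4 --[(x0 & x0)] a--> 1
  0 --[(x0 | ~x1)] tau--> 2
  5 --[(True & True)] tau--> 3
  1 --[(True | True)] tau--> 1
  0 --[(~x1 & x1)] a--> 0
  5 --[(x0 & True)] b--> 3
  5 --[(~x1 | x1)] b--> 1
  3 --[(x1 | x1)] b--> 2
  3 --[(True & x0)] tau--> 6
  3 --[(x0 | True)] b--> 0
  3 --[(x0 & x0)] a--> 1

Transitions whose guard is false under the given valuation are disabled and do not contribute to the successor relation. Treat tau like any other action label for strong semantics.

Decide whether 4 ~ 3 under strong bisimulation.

Bisimulation quotient by refinement:
  P[0] = {{0,1,2,3,4,5,6}}
  P[1] = {{0,5},{1,3,4,6},{2}}
  P[2] = {{0},{1,3,4,6},{2},{5}}
stable after 3 split(s): 4 block(s)
class of 4: {1,3,4,6}; class of 3: {1,3,4,6}

Answer: BISIMILAR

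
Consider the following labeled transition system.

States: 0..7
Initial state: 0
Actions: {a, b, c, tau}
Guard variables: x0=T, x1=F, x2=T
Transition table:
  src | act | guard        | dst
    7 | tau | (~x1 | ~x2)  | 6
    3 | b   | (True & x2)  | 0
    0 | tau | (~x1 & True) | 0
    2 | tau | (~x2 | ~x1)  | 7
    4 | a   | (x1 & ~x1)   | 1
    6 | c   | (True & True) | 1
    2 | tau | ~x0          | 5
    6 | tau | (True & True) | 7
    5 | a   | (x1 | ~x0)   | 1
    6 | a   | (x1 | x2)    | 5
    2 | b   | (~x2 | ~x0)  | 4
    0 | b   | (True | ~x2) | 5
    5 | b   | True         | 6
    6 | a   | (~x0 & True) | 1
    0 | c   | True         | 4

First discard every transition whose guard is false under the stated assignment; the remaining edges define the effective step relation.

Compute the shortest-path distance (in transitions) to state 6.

Answer: 2

Trace:
Layered search for 6:
  Layer 0: {0}
  Layer 1: {4,5}
  Layer 2: {6}
6 enters at depth 2; path b·b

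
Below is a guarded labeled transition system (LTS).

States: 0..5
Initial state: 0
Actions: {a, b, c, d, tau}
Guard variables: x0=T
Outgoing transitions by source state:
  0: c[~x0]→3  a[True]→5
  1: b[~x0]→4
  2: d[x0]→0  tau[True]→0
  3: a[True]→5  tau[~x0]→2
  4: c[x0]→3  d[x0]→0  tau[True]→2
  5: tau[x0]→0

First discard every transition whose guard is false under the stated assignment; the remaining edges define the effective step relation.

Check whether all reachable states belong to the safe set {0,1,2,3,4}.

Answer: INVARIANT VIOLATED at state 5

Working:
Safe = {0,1,2,3,4}
Reach set: {0,5}
  0: safe
  5: ✗ unsafe
witness against invariant: a → 5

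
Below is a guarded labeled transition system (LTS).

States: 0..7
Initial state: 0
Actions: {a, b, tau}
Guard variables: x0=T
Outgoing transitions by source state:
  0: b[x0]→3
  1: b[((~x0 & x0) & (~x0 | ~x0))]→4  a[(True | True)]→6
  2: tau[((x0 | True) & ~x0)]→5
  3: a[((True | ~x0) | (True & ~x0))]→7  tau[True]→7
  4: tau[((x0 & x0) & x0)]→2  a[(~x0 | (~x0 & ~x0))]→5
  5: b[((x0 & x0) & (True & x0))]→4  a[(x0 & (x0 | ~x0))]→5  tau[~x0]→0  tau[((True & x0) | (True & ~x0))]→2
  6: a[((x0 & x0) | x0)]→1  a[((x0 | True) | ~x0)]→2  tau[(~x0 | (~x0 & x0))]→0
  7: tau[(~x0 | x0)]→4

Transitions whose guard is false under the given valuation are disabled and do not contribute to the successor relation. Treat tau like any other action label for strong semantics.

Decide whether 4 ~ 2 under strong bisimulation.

Bisimulation quotient by refinement:
  round 0: {{0,1,2,3,4,5,6,7}}
  round 1: {{0},{1,6},{2},{3},{4,7},{5}}
  round 2: {{0},{1},{2},{3},{4},{5},{6},{7}}
stable after 3 split(s): 8 block(s)
[4]={4}  [2]={2}

Answer: NOT BISIMILAR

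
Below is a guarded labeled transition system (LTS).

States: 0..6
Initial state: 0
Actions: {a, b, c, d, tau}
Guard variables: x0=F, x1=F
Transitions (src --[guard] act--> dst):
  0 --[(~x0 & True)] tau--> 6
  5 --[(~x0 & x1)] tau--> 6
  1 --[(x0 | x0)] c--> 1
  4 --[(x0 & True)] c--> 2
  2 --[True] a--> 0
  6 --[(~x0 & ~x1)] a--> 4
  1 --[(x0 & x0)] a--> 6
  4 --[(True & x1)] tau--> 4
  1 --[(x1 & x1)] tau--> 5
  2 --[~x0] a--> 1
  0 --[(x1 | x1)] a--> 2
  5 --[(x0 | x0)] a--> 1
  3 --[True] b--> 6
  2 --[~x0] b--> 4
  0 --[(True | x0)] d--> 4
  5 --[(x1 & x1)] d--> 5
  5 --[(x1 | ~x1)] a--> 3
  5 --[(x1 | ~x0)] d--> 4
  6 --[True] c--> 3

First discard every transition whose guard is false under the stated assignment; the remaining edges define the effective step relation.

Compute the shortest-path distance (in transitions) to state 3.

Answer: 2

Working:
Layered search for 3:
  Layer 0: {0}
  Layer 1: {4,6}
  Layer 2: {3}
first hit 3 at d=2 via tau·c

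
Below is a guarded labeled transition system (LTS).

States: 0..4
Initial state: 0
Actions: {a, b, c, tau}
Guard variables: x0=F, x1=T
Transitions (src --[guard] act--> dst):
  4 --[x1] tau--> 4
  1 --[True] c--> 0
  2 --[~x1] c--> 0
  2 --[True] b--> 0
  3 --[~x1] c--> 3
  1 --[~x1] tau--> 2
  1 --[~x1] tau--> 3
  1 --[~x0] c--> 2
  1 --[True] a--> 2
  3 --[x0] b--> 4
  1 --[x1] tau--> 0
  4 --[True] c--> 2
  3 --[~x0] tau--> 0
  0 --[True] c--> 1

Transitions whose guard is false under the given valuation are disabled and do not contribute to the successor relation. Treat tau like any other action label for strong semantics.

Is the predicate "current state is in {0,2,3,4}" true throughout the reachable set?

Inv-set: {0,2,3,4}
Reachable = {0,1,2}
  0: ✓
  1: VIOLATES
  2: ✓
counterexample path to 1: c

Answer: INVARIANT VIOLATED at state 1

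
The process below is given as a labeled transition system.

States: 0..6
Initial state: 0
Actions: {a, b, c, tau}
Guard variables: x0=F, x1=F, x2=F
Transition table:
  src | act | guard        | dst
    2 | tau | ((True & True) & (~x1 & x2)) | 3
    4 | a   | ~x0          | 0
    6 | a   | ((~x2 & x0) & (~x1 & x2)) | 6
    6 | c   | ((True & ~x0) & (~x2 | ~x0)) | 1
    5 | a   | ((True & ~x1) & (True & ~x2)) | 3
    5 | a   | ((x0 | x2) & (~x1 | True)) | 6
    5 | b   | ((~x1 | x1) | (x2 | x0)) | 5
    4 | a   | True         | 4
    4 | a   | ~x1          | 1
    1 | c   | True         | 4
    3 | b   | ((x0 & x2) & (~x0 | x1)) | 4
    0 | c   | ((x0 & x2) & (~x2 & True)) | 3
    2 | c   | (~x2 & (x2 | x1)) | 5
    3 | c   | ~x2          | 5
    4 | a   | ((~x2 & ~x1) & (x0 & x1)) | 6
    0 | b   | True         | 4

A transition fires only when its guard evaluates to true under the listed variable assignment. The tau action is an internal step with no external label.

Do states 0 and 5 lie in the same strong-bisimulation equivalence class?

Refine partition for ~:
  π0 = {{0,1,2,3,4,5,6}}
  π1 = {{0},{1,3,6},{2},{4},{5}}
  π2 = {{0},{1},{2},{3},{4},{5},{6}}
stable after 3 split(s): 7 block(s)
class of 0: {0}; class of 5: {5}

Answer: NOT BISIMILAR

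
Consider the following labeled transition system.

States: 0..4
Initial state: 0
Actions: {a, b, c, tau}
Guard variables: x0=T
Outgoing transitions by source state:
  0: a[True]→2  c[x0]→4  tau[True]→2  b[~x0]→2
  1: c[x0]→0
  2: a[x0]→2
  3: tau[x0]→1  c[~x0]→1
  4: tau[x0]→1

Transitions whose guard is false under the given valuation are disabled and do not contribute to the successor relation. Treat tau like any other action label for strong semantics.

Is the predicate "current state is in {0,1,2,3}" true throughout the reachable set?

Allowed set {0,1,2,3}
Reachable = {0,1,2,4}
  0: safe
  1: safe
  2: safe
  4: ✗ unsafe
witness against invariant: c → 4

Answer: INVARIANT VIOLATED at state 4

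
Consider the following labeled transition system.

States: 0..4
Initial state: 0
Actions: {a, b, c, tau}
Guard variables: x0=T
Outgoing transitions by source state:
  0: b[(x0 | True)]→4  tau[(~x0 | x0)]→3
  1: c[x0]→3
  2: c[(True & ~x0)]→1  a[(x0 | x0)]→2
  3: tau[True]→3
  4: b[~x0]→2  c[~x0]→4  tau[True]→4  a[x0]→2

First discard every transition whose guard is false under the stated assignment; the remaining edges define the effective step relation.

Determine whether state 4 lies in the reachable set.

Answer: REACHABLE

Trace:
7 transition(s) survive guard evaluation.
depth 0: {0}
depth 1: {3,4}  cumulative {0,3,4}
depth 2: {2}  cumulative {0,2,3,4}
Reachable = {0,2,3,4}
Path to 4: b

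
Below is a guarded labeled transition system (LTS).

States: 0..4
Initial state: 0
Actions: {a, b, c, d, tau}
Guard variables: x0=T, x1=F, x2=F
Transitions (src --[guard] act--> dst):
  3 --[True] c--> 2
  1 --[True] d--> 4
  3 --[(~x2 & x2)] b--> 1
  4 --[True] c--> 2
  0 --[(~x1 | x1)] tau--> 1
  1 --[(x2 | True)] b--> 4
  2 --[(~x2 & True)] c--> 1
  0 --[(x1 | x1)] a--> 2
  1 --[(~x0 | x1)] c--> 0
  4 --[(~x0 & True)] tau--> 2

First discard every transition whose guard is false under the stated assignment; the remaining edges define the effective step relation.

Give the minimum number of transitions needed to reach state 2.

Answer: 3

Trace:
BFS to 2:
  Layer 0: {0}
  Layer 1: {1}
  Layer 2: {4}
  Layer 3: {2}
depth(2)=3, e.g. tau·b·c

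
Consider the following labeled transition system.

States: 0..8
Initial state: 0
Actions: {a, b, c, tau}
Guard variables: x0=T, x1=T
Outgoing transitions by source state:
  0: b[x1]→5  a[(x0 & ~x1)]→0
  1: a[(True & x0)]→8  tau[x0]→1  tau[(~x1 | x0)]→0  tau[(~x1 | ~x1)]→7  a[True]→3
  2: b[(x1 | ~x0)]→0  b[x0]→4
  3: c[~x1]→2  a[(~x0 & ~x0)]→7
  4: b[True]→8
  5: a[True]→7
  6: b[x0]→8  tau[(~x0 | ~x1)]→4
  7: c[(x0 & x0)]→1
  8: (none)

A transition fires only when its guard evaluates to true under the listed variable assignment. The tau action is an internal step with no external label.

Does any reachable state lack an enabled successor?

Answer: DEADLOCK at state 3

Analysis:
R = {0,1,3,5,7,8}
  0: b→5  [1 exit(s)]
  1: a→3  a→8  tau→0  tau→1  [4 exit(s)]
  3: ∅  [STUCK]
  5: a→7  [1 exit(s)]
  7: c→1  [1 exit(s)]
  8: ∅  [STUCK]
Path to 3: b·a·c·a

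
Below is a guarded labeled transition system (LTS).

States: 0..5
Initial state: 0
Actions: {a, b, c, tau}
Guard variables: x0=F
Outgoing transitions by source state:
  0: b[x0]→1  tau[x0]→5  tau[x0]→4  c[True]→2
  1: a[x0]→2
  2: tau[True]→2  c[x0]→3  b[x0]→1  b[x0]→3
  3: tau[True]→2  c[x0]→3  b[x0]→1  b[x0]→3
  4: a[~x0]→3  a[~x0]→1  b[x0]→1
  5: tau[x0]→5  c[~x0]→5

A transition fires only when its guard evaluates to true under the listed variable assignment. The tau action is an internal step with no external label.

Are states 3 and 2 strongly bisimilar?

Refine partition for ~:
  P[0] = {{0,1,2,3,4,5}}
  P[1] = {{0,5},{1},{2,3},{4}}
  P[2] = {{0},{1},{2,3},{4},{5}}
Fixed point at round 3; 5 class(es).
[3]={2,3}  [2]={2,3}

Answer: BISIMILAR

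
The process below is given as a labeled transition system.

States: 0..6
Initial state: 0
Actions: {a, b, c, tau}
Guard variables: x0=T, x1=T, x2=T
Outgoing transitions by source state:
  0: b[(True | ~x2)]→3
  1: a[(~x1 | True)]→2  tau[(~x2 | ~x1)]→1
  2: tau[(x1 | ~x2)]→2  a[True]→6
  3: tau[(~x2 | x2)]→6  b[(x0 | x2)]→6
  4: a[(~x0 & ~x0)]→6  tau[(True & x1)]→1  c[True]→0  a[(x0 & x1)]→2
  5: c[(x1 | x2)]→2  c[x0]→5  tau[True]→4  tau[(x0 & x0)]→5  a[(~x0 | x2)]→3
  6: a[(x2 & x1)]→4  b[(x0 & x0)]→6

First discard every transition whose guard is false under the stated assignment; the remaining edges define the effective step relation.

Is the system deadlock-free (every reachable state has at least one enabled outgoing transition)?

Answer: DEADLOCK-FREE

Trace:
R = {0,1,2,3,4,6}
  0: b→3  [deg 1]
  1: a→2  [deg 1]
  2: a→6  tau→2  [deg 2]
  3: b→6  tau→6  [deg 2]
  4: a→2  c→0  tau→1  [deg 3]
  6: a→4  b→6  [deg 2]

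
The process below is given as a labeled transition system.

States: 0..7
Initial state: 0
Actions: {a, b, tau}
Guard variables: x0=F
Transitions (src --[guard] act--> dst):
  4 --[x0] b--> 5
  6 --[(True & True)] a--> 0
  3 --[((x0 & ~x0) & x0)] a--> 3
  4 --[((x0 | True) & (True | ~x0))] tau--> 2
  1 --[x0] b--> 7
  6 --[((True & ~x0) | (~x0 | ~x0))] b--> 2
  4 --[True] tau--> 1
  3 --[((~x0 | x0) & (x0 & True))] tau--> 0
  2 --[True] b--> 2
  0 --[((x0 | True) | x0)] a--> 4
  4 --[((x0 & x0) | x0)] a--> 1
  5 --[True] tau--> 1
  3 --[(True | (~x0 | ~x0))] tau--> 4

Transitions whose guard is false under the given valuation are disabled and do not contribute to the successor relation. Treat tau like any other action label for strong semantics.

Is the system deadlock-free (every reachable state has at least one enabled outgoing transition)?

Reach set: {0,1,2,4}
  0: a→4  [1 exit(s)]
  1: ∅  [STUCK]
  2: b→2  [1 exit(s)]
  4: tau→1  tau→2  [2 exit(s)]
Path to 1: a·tau

Answer: DEADLOCK at state 1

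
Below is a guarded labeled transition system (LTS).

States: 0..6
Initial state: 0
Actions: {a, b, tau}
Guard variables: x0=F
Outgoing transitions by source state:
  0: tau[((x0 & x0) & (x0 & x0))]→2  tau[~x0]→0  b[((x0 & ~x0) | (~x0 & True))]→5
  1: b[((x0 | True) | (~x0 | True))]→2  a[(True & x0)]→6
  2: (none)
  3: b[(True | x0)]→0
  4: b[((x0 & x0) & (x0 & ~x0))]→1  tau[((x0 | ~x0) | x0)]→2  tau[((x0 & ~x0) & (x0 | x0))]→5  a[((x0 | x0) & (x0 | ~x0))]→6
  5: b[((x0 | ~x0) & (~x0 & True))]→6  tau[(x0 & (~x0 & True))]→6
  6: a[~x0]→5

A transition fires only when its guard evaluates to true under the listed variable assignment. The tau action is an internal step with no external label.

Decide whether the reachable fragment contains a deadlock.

R = {0,5,6}
  0: b→5  tau→0  [deg 2]
  5: b→6  [deg 1]
  6: a→5  [deg 1]

Answer: DEADLOCK-FREE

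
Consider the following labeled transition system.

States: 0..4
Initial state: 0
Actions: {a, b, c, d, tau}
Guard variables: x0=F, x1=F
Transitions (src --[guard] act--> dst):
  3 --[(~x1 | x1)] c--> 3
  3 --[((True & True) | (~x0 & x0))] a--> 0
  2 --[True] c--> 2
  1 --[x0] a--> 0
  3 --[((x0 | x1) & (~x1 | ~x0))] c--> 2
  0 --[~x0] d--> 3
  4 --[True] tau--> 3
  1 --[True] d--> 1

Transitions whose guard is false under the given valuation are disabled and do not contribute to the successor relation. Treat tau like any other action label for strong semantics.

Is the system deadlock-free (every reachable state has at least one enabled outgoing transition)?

Answer: DEADLOCK-FREE

Trace:
R = {0,3}
  0: d→3  [1 out]
  3: a→0  c→3  [2 out]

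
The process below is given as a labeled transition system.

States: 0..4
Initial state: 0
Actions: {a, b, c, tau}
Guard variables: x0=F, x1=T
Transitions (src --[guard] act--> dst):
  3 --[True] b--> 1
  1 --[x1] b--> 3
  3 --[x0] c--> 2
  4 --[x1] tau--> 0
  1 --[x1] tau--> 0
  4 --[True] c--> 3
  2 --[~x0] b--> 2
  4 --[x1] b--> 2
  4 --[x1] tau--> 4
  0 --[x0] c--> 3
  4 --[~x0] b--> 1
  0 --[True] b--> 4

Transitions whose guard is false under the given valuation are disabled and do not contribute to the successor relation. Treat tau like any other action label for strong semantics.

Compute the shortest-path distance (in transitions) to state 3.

Breadth-first toward 3:
  depth 0: {0}
  depth 1: {4}
  depth 2: {1,2,3}
first hit 3 at d=2 via b·c

Answer: 2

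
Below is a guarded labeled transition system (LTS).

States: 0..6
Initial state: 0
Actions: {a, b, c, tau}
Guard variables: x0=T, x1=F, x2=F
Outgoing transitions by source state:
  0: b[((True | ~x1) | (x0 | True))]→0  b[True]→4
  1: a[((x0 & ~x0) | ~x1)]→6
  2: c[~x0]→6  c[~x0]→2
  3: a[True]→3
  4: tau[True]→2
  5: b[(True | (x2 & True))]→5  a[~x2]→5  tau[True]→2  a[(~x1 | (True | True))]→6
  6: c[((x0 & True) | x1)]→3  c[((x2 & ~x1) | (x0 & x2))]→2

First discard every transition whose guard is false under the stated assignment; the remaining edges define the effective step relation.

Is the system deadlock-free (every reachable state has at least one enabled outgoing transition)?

Reach set: {0,2,4}
  0: b→0  b→4  [2 exit(s)]
  2: ∅  [STUCK]
  4: tau→2  [1 exit(s)]
witness 2: b·tau

Answer: DEADLOCK at state 2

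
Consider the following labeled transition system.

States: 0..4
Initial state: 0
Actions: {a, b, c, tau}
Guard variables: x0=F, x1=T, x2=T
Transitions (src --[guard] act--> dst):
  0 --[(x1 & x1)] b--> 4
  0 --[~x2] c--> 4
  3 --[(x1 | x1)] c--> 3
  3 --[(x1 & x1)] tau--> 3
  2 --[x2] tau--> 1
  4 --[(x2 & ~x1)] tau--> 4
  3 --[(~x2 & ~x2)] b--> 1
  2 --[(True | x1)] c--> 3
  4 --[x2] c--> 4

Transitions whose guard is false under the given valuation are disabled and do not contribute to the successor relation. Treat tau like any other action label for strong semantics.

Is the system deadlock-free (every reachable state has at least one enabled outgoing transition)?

Reach set: {0,4}
  0: b→4  [1 exit(s)]
  4: c→4  [1 exit(s)]

Answer: DEADLOCK-FREE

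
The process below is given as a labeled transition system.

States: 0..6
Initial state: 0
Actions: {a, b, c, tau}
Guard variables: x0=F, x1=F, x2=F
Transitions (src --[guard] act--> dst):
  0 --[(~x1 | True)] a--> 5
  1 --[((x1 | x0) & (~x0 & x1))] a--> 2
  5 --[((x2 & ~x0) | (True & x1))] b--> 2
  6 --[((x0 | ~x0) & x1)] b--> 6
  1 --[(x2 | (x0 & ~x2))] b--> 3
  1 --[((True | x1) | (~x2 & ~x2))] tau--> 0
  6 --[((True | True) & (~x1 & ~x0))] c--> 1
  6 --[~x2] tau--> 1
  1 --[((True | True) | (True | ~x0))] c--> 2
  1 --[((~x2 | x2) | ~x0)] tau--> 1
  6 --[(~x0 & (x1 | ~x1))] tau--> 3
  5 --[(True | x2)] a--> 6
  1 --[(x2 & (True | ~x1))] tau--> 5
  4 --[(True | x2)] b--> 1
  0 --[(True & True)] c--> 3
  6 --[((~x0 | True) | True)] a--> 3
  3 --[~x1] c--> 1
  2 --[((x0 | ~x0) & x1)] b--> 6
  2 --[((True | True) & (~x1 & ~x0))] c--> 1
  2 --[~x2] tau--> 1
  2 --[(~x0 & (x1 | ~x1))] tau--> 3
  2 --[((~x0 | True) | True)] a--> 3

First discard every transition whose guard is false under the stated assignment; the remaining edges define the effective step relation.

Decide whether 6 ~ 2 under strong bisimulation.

Answer: BISIMILAR

Trace:
Bisimulation quotient by refinement:
  P[0] = {{0,1,2,3,4,5,6}}
  P[1] = {{0},{1},{2,6},{3},{4},{5}}
stable after 2 split(s): 6 block(s)
[6]={2,6}  [2]={2,6}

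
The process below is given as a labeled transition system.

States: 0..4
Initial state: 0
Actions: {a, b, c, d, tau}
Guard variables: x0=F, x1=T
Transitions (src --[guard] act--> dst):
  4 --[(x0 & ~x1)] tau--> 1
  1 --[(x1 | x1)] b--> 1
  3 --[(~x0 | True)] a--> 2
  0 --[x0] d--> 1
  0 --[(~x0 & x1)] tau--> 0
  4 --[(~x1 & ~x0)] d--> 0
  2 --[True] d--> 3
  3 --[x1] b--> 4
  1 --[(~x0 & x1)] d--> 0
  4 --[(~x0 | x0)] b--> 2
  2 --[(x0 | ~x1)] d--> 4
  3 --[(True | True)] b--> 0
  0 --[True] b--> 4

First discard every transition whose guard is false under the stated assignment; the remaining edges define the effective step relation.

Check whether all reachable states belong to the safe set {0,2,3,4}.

Answer: INVARIANT HOLDS

Analysis:
Inv-set: {0,2,3,4}
R = {0,2,3,4}
  0: ✓
  2: ✓
  3: ✓
  4: ✓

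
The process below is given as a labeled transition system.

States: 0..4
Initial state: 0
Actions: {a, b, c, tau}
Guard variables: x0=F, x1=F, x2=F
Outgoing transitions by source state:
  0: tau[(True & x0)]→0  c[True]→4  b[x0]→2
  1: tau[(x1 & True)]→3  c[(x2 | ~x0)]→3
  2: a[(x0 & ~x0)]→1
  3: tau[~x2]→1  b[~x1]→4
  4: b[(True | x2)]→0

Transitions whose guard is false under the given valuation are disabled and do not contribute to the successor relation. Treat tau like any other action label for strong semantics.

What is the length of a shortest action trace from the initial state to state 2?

Layered search for 2:
  Layer 0: {0}
  Layer 1: {4}
2 never appears.

Answer: UNREACHABLE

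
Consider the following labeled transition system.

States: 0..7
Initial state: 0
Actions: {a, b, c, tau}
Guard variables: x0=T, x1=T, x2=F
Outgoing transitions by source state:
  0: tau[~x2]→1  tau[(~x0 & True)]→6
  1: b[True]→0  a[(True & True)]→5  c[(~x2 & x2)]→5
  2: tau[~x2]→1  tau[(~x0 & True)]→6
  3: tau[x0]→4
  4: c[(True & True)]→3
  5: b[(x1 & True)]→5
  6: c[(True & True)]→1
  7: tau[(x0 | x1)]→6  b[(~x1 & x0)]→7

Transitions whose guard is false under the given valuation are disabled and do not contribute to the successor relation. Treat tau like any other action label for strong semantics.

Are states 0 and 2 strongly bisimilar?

Bisimulation quotient by refinement:
  π0 = {{0,1,2,3,4,5,6,7}}
  π1 = {{0,2,3,7},{1},{4,6},{5}}
  π2 = {{0,2},{1},{3,7},{4},{5},{6}}
  π3 = {{0,2},{1},{3},{4},{5},{6},{7}}
stable after 4 split(s): 7 block(s)
[0]={0,2}  [2]={0,2}

Answer: BISIMILAR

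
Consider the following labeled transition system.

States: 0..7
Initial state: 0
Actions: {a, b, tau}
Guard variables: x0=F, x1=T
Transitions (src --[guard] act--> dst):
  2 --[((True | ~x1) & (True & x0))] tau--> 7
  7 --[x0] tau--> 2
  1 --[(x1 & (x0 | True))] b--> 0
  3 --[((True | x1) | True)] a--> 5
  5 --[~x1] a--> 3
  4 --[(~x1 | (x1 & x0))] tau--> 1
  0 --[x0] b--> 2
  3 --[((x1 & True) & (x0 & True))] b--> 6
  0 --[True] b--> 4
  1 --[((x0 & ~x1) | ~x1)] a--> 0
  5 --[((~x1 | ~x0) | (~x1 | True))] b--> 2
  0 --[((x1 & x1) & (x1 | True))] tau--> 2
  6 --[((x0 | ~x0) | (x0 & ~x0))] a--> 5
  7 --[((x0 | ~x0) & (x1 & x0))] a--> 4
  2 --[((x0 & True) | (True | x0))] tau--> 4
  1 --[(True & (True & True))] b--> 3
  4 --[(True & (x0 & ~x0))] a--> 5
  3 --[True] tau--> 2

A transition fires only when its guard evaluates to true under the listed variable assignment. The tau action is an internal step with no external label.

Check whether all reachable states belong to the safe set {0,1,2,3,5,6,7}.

Allowed set {0,1,2,3,5,6,7}
Reach set: {0,2,4}
  0: safe
  2: safe
  4: VIOLATES
reach 4 via b — violates

Answer: INVARIANT VIOLATED at state 4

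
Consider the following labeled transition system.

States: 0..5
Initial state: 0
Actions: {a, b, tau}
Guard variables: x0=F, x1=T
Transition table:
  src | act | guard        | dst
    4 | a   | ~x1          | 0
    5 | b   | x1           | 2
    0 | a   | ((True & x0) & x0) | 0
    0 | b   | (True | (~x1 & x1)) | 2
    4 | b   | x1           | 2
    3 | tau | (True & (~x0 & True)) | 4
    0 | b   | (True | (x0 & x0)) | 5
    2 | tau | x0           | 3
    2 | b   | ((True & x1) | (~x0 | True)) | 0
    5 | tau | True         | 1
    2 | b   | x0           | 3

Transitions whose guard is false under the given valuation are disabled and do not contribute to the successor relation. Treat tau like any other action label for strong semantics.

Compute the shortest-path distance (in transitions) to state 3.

Layered search for 3:
  depth 0: {0}
  depth 1: {2,5}
  depth 2: {1}
3 never appears.

Answer: UNREACHABLE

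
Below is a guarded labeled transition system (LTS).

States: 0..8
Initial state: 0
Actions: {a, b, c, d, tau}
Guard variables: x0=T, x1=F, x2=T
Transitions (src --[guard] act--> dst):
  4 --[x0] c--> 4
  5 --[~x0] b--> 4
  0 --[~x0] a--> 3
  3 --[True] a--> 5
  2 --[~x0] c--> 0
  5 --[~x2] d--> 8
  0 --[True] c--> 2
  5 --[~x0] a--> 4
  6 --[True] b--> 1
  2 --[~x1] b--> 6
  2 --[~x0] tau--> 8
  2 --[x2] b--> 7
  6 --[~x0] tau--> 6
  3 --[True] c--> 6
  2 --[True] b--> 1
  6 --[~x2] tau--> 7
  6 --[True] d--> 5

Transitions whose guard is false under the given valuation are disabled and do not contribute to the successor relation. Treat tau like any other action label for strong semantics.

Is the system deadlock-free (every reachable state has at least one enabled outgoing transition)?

Answer: DEADLOCK at state 1

Trace:
Reach set: {0,1,2,5,6,7}
  0: c→2  [1 out]
  1: ∅  [STUCK]
  2: b→1  b→6  b→7  [3 out]
  5: ∅  [STUCK]
  6: b→1  d→5  [2 out]
  7: ∅  [STUCK]
trace reaching 1: c·b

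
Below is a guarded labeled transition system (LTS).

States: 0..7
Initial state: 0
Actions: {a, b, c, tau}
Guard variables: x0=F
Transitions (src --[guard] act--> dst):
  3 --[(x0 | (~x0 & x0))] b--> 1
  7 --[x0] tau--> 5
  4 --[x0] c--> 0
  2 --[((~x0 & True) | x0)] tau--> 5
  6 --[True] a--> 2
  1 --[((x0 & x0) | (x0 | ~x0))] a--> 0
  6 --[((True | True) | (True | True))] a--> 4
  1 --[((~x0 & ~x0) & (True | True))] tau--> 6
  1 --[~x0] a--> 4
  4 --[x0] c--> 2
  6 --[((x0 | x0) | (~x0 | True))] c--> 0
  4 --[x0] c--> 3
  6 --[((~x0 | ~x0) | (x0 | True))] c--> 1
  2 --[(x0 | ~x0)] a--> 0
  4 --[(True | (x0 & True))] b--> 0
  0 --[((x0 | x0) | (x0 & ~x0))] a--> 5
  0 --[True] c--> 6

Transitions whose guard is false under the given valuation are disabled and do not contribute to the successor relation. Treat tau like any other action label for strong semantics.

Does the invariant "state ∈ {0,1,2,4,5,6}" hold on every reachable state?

Answer: INVARIANT HOLDS

Analysis:
Safe = {0,1,2,4,5,6}
Reach set: {0,1,2,4,5,6}
  0: ok
  1: ok
  2: ok
  4: ok
  5: ok
  6: ok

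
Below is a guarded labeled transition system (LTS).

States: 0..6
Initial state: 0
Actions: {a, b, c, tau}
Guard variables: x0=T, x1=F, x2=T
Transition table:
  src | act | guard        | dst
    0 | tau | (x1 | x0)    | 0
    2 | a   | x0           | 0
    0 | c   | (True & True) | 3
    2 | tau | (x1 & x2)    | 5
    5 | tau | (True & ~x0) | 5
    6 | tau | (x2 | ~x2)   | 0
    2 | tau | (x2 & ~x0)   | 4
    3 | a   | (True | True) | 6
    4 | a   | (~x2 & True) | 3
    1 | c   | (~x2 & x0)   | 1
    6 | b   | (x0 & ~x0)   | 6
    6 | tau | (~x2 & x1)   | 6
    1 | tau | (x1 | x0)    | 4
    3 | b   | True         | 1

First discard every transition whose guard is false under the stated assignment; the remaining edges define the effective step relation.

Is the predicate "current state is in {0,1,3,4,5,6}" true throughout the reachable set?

Allowed set {0,1,3,4,5,6}
R = {0,1,3,4,6}
  0: ok
  1: ok
  3: ok
  4: ok
  6: ok

Answer: INVARIANT HOLDS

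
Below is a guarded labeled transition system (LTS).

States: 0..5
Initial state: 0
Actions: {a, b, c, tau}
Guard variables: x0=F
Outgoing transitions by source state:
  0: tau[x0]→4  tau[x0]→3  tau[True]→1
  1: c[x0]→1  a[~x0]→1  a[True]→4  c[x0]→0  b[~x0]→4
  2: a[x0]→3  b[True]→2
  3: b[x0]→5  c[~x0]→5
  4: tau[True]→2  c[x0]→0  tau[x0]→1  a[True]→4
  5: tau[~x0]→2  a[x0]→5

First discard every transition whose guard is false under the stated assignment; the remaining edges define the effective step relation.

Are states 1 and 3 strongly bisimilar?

Answer: NOT BISIMILAR

Working:
Compute ~ classes (split until stable):
  π0 = {{0,1,2,3,4,5}}
  π1 = {{0,5},{1},{2},{3},{4}}
  π2 = {{0},{1},{2},{3},{4},{5}}
stable after 3 split(s): 6 block(s)
1∈{1}, 3∈{3}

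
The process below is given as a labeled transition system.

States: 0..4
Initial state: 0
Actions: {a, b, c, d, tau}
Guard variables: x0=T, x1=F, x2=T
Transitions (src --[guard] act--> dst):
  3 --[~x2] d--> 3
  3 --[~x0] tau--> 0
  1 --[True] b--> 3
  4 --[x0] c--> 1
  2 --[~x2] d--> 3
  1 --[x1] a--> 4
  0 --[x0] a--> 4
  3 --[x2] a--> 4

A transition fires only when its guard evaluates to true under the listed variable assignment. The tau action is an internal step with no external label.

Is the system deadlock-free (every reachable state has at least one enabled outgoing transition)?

Answer: DEADLOCK-FREE

Trace:
R = {0,1,3,4}
  0: a→4  [1 exit(s)]
  1: b→3  [1 exit(s)]
  3: a→4  [1 exit(s)]
  4: c→1  [1 exit(s)]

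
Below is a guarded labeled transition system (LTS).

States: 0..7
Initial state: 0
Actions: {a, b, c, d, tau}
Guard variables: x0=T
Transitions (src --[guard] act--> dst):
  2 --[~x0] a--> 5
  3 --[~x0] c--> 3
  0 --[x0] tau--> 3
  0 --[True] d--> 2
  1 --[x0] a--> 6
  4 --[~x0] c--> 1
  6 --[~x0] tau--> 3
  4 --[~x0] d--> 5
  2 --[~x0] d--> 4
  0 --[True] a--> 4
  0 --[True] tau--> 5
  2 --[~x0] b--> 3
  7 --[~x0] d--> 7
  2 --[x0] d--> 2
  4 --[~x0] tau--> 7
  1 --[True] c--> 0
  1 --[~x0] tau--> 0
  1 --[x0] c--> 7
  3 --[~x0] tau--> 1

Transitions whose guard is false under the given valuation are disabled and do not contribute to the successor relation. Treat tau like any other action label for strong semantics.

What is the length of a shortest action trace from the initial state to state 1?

BFS to 1:
  L0 = {0}
  L1 = {2,3,4,5}
1 never appears.

Answer: UNREACHABLE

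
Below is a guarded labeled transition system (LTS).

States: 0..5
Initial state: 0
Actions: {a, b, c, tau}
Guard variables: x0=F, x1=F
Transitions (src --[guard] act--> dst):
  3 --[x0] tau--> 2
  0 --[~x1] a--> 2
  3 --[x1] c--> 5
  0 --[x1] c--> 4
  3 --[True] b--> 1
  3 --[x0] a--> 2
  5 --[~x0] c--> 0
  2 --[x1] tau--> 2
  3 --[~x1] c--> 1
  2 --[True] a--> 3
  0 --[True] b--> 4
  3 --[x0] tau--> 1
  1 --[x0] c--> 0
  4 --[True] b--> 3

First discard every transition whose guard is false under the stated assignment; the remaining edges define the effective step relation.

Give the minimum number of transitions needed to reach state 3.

Breadth-first toward 3:
  Layer 0: {0}
  Layer 1: {2,4}
  Layer 2: {3}
first hit 3 at d=2 via a·a

Answer: 2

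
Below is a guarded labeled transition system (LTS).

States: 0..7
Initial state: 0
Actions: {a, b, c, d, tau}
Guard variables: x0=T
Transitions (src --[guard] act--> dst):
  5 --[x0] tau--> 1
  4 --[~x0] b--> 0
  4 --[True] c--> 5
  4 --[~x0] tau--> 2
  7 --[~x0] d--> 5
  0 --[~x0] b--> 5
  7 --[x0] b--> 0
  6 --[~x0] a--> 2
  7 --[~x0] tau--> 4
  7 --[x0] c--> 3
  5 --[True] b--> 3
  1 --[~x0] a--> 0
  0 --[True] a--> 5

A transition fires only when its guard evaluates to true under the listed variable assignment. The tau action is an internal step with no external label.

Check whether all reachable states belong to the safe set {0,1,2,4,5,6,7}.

Inv-set: {0,1,2,4,5,6,7}
Reach set: {0,1,3,5}
  0: ok
  1: ok
  3: ✗ unsafe
  5: ok
counterexample path to 3: a·b

Answer: INVARIANT VIOLATED at state 3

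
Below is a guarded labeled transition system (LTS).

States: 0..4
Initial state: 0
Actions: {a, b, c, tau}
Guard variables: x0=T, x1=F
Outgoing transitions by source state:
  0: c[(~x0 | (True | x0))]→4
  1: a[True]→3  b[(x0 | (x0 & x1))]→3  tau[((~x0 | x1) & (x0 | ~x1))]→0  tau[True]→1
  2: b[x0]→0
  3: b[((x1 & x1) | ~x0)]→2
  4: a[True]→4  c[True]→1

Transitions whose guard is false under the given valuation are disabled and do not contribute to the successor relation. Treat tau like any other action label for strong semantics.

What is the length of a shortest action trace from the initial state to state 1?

Answer: 2

Analysis:
Breadth-first toward 1:
  L0 = {0}
  L1 = {4}
  L2 = {1}
first hit 1 at d=2 via c·c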